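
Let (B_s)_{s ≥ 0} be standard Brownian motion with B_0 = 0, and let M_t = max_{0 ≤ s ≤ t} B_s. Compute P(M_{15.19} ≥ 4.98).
P(M_{15.19} ≥ 4.98) = 2·P(B_{15.19} ≥ 4.98) = 2(1 − Φ(4.98/√15.19)) ≈ 0.2013

By the reflection principle for Brownian motion, P(M_t ≥ a) = 2 · P(B_t ≥ a) for a ≥ 0. Since B_t ~ N(0, t), P(B_t ≥ 4.98) = 1 − Φ(4.98/√t) = 1 − Φ(4.98/√15.19) = 1 − Φ(1.2778). So
  P(M_{15.19} ≥ 4.98) = 2(1 − Φ(1.2778)) ≈ 0.2013.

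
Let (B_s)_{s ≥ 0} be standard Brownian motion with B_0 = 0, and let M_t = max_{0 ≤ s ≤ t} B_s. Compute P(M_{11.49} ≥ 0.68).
P(M_{11.49} ≥ 0.68) = 2·P(B_{11.49} ≥ 0.68) = 2(1 − Φ(0.68/√11.49)) ≈ 0.8410

By the reflection principle for Brownian motion, P(M_t ≥ a) = 2 · P(B_t ≥ a) for a ≥ 0. Since B_t ~ N(0, t), P(B_t ≥ 0.68) = 1 − Φ(0.68/√t) = 1 − Φ(0.68/√11.49) = 1 − Φ(0.2006). So
  P(M_{11.49} ≥ 0.68) = 2(1 − Φ(0.2006)) ≈ 0.8410.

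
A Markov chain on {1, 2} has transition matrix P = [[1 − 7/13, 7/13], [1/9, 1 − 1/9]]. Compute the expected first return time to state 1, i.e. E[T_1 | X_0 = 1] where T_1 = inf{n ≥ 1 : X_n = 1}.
E[T_1 | X_0 = 1] = 1/π_1 = 76/13

For an irreducible recurrent Markov chain with stationary distribution π, E[T_i | X_0 = i] = 1/π_i (Kac's formula). Here π_1 = (1/9)/(7/13 + 1/9) = (1/9)/(76/117) = 13/76, so E[T_1 | X_0 = 1] = 1/π_1 = (7/13 + 1/9)/(1/9) = (76/117)/(1/9) = 76/13.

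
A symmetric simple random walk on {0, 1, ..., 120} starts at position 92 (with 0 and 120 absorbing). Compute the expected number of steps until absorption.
E[τ | X_0 = 92] = 2576

Let v_k = E[τ | X_0 = k]. Boundary: v_0 = v_120 = 0. Recurrence: v_k = 1 + (v_{k-1} + v_{k+1})/2 for 1 ≤ k ≤ 119. The particular solution to v_k − (v_{k-1} + v_{k+1})/2 = 1 is v_k = −k^2. Adding homogeneous solution A + B k and matching boundaries gives v_k = k (120 − k). Substituting k = 92: v_92 = 92 · 28 = 2576.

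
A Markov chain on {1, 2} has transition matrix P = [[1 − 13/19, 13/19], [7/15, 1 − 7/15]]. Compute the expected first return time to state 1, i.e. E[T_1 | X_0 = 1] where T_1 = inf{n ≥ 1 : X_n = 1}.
E[T_1 | X_0 = 1] = 1/π_1 = 328/133

For an irreducible recurrent Markov chain with stationary distribution π, E[T_i | X_0 = i] = 1/π_i (Kac's formula). Here π_1 = (7/15)/(13/19 + 7/15) = (7/15)/(328/285) = 133/328, so E[T_1 | X_0 = 1] = 1/π_1 = (13/19 + 7/15)/(7/15) = (328/285)/(7/15) = 328/133.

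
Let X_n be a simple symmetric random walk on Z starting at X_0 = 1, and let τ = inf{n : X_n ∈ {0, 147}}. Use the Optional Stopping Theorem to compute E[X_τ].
E[X_τ] = 1

X_n is a martingale and τ is a bounded-mean stopping time (indeed τ is finite a.s. with bounded expectation since the walk is in a bounded region). By the OST, E[X_τ] = E[X_0] = 1. Equivalently: E[X_τ] = 147 · P(hit 147 first) + 0 · P(hit 0 first) = 147 · (1/147) = 1.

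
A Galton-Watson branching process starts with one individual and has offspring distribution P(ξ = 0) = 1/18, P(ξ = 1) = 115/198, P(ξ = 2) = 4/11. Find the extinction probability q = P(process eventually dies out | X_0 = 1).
q = 11/72

The pgf is f(s) = 1/18 + 115/198·s + 4/11·s². The extinction probability q is the smallest fixed point of f in [0, 1]. Setting s = f(s):
  4/11·s² + (115/198 − 1)·s + 1/18 = 0
  4/11·s² − (1/18 + 4/11)·s + 1/18 = 0
which factors as (s − 1)·(4/11·s − 1/18) = 0, giving roots s = 1 and s = (1/18)/(4/11) = 11/72.
Mean offspring μ = 115/198 + 2·4/11 = 259/198 > 1 (supercritical), so q < 1. The extinction probability is the smaller root: q = (1/18)/(4/11) = 11/72.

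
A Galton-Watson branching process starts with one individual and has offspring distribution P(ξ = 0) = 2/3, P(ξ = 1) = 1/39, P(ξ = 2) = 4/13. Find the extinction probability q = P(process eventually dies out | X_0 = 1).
q = 1

Mean offspring μ = 0·2/3 + 1·1/39 + 2·4/13 = 25/39 ≤ 1. For μ ≤ 1 with offspring not concentrated at 1, the Galton-Watson process goes extinct almost surely, so q = 1.
(Algebraic check: The pgf is f(s) = 2/3 + 1/39·s + 4/13·s². The extinction probability q is the smallest fixed point of f in [0, 1]. Setting s = f(s):
  4/13·s² + (1/39 − 1)·s + 2/3 = 0
  4/13·s² − (2/3 + 4/13)·s + 2/3 = 0
which factors as (s − 1)·(4/13·s − 2/3) = 0, giving roots s = 1 and s = (2/3)/(4/13) = 13/6. Since 13/6 ≥ 1, the smallest root in [0, 1] is s = 1.)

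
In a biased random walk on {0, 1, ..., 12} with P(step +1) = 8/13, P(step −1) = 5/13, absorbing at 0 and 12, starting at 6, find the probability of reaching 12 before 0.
P(hit 12 before 0) = (1 − (5/8)^6) / (1 − (5/8)^12) = 262144/277769

Let u_k denote P(reach 12 before 0 | start at k). Boundary: u_0 = 0, u_12 = 1. Recurrence: u_k = 8/13·u_{k+1} + 5/13·u_{k-1} for 1 ≤ k ≤ 11. Try u_k = A + B·r^k with r = q/p = (5/13)/(8/13) = 5/8. Substitution satisfies the recurrence; boundary conditions give:
  u_k = (1 − r^k) / (1 − r^N) = (1 − (5/8)^6) / (1 − (5/8)^12) = 262144/277769.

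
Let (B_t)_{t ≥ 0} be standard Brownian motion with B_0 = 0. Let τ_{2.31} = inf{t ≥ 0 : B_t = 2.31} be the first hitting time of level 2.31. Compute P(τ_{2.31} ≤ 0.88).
P(τ_{2.31} ≤ 0.88) = 2(1 − Φ(2.31/√0.88)) = 2(1 − Φ(2.4625)) ≈ 0.0138

By the reflection principle for standard BM, P(τ_b ≤ t) = 2 · P(B_t ≥ b). Since B_t ~ N(0, t), P(B_t ≥ 2.31) = 1 − Φ(2.31/√t) = 1 − Φ(2.31/√0.88) = 1 − Φ(2.4625) ≈ 0.00690. Doubling: P(τ_{2.31} ≤ 0.88) ≈ 2 · 0.00690 = 0.01380 ≈ 0.0138.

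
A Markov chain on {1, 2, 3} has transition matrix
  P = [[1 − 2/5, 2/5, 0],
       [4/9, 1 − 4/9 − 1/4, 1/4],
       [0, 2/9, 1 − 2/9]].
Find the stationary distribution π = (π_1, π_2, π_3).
π = (80/233, 72/233, 81/233)

This is a birth-death chain on three states, which satisfies detailed balance: π_1 · P_{12} = π_2 · P_{21} and π_2 · P_{23} = π_3 · P_{32}.
From π_1 · 2/5 = π_2 · 4/9: π_2/π_1 = (2/5)/(4/9) = 9/10.
From π_2 · 1/4 = π_3 · 2/9: π_3/π_2 = (1/4)/(2/9) = 9/8.
Take π_1 proportional to 1; then unnormalized π = (1, 9/10, 81/80). Normalize by dividing by the sum 233/80:
  π = (80/233, 72/233, 81/233).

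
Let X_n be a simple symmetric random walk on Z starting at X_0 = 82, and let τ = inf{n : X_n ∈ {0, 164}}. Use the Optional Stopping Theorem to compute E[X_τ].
E[X_τ] = 82

X_n is a martingale and τ is a bounded-mean stopping time (indeed τ is finite a.s. with bounded expectation since the walk is in a bounded region). By the OST, E[X_τ] = E[X_0] = 82. Equivalently: E[X_τ] = 164 · P(hit 164 first) + 0 · P(hit 0 first) = 164 · (82/164) = 82.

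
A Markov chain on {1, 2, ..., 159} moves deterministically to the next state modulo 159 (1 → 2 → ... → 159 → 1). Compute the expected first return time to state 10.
E[T_10 | X_0 = 10] = 159

The chain cycles deterministically, so starting at state 10 it returns in exactly 159 steps. Equivalently, the stationary distribution is uniform π_j = 1/159 for every state j, so by Kac's formula E[T_10] = 1/π_10 = 159.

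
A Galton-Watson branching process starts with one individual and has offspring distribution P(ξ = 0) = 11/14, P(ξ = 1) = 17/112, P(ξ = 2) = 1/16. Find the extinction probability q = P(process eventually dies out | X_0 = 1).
q = 1

Mean offspring μ = 0·11/14 + 1·17/112 + 2·1/16 = 31/112 ≤ 1. For μ ≤ 1 with offspring not concentrated at 1, the Galton-Watson process goes extinct almost surely, so q = 1.
(Algebraic check: The pgf is f(s) = 11/14 + 17/112·s + 1/16·s². The extinction probability q is the smallest fixed point of f in [0, 1]. Setting s = f(s):
  1/16·s² + (17/112 − 1)·s + 11/14 = 0
  1/16·s² − (11/14 + 1/16)·s + 11/14 = 0
which factors as (s − 1)·(1/16·s − 11/14) = 0, giving roots s = 1 and s = (11/14)/(1/16) = 88/7. Since 88/7 ≥ 1, the smallest root in [0, 1] is s = 1.)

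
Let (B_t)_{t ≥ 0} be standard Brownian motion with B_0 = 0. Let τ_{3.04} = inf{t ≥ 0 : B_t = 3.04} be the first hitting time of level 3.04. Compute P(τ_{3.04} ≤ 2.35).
P(τ_{3.04} ≤ 2.35) = 2(1 − Φ(3.04/√2.35)) = 2(1 − Φ(1.9831)) ≈ 0.0474

By the reflection principle for standard BM, P(τ_b ≤ t) = 2 · P(B_t ≥ b). Since B_t ~ N(0, t), P(B_t ≥ 3.04) = 1 − Φ(3.04/√t) = 1 − Φ(3.04/√2.35) = 1 − Φ(1.9831) ≈ 0.02368. Doubling: P(τ_{3.04} ≤ 2.35) ≈ 2 · 0.02368 = 0.04736 ≈ 0.0474.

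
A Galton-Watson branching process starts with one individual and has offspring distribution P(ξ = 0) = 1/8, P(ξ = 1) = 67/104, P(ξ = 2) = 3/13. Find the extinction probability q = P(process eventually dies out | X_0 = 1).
q = 13/24

The pgf is f(s) = 1/8 + 67/104·s + 3/13·s². The extinction probability q is the smallest fixed point of f in [0, 1]. Setting s = f(s):
  3/13·s² + (67/104 − 1)·s + 1/8 = 0
  3/13·s² − (1/8 + 3/13)·s + 1/8 = 0
which factors as (s − 1)·(3/13·s − 1/8) = 0, giving roots s = 1 and s = (1/8)/(3/13) = 13/24.
Mean offspring μ = 67/104 + 2·3/13 = 115/104 > 1 (supercritical), so q < 1. The extinction probability is the smaller root: q = (1/8)/(3/13) = 13/24.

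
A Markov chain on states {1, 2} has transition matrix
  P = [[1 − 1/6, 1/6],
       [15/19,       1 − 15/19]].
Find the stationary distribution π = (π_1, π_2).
π_1 = 90/109, π_2 = 19/109

Solve πP = π with π_1 + π_2 = 1. From πP = π: π_1 · (1 − 1/6) + π_2 · 15/19 = π_1 ⇒ π_2 · 15/19 = π_1 · 1/6 ⇒ π_2/π_1 = (1/6)/(15/19) = 19/90. Together with π_1 + π_2 = 1:
  π_1 = (15/19)/(1/6 + 15/19) = (15/19)/(109/114) = 90/109,
  π_2 = (1/6)/(1/6 + 15/19) = (1/6)/(109/114) = 19/109.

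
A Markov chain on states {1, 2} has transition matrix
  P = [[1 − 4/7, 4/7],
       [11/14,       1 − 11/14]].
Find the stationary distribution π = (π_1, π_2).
π_1 = 11/19, π_2 = 8/19

Solve πP = π with π_1 + π_2 = 1. From πP = π: π_1 · (1 − 4/7) + π_2 · 11/14 = π_1 ⇒ π_2 · 11/14 = π_1 · 4/7 ⇒ π_2/π_1 = (4/7)/(11/14) = 8/11. Together with π_1 + π_2 = 1:
  π_1 = (11/14)/(4/7 + 11/14) = (11/14)/(19/14) = 11/19,
  π_2 = (4/7)/(4/7 + 11/14) = (4/7)/(19/14) = 8/19.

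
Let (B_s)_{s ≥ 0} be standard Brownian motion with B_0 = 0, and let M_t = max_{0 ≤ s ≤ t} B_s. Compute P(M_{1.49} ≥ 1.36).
P(M_{1.49} ≥ 1.36) = 2·P(B_{1.49} ≥ 1.36) = 2(1 − Φ(1.36/√1.49)) ≈ 0.2652

By the reflection principle for Brownian motion, P(M_t ≥ a) = 2 · P(B_t ≥ a) for a ≥ 0. Since B_t ~ N(0, t), P(B_t ≥ 1.36) = 1 − Φ(1.36/√t) = 1 − Φ(1.36/√1.49) = 1 − Φ(1.1142). So
  P(M_{1.49} ≥ 1.36) = 2(1 − Φ(1.1142)) ≈ 0.2652.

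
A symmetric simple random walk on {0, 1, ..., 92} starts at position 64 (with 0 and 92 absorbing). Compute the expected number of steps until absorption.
E[τ | X_0 = 64] = 1792

Let v_k = E[τ | X_0 = k]. Boundary: v_0 = v_92 = 0. Recurrence: v_k = 1 + (v_{k-1} + v_{k+1})/2 for 1 ≤ k ≤ 91. The particular solution to v_k − (v_{k-1} + v_{k+1})/2 = 1 is v_k = −k^2. Adding homogeneous solution A + B k and matching boundaries gives v_k = k (92 − k). Substituting k = 64: v_64 = 64 · 28 = 1792.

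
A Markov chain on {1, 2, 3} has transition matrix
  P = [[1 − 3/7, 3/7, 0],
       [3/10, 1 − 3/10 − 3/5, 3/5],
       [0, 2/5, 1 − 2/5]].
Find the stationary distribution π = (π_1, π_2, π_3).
π = (7/32, 5/16, 15/32)

This is a birth-death chain on three states, which satisfies detailed balance: π_1 · P_{12} = π_2 · P_{21} and π_2 · P_{23} = π_3 · P_{32}.
From π_1 · 3/7 = π_2 · 3/10: π_2/π_1 = (3/7)/(3/10) = 10/7.
From π_2 · 3/5 = π_3 · 2/5: π_3/π_2 = (3/5)/(2/5) = 3/2.
Take π_1 proportional to 1; then unnormalized π = (1, 10/7, 15/7). Normalize by dividing by the sum 32/7:
  π = (7/32, 5/16, 15/32).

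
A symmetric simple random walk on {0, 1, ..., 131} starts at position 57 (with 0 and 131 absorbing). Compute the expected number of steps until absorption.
E[τ | X_0 = 57] = 4218

Let v_k = E[τ | X_0 = k]. Boundary: v_0 = v_131 = 0. Recurrence: v_k = 1 + (v_{k-1} + v_{k+1})/2 for 1 ≤ k ≤ 130. The particular solution to v_k − (v_{k-1} + v_{k+1})/2 = 1 is v_k = −k^2. Adding homogeneous solution A + B k and matching boundaries gives v_k = k (131 − k). Substituting k = 57: v_57 = 57 · 74 = 4218.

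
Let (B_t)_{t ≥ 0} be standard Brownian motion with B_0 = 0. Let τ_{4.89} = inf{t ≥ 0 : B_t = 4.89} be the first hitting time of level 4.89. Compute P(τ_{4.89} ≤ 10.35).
P(τ_{4.89} ≤ 10.35) = 2(1 − Φ(4.89/√10.35)) = 2(1 − Φ(1.5200)) ≈ 0.1285

By the reflection principle for standard BM, P(τ_b ≤ t) = 2 · P(B_t ≥ b). Since B_t ~ N(0, t), P(B_t ≥ 4.89) = 1 − Φ(4.89/√t) = 1 − Φ(4.89/√10.35) = 1 − Φ(1.5200) ≈ 0.06426. Doubling: P(τ_{4.89} ≤ 10.35) ≈ 2 · 0.06426 = 0.12852 ≈ 0.1285.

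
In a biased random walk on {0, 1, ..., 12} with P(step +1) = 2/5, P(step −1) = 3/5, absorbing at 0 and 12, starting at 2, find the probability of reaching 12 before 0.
P(hit 12 before 0) = (1 − (3/2)^2) / (1 − (3/2)^12) = 1024/105469

Let u_k denote P(reach 12 before 0 | start at k). Boundary: u_0 = 0, u_12 = 1. Recurrence: u_k = 2/5·u_{k+1} + 3/5·u_{k-1} for 1 ≤ k ≤ 11. Try u_k = A + B·r^k with r = q/p = (3/5)/(2/5) = 3/2. Substitution satisfies the recurrence; boundary conditions give:
  u_k = (1 − r^k) / (1 − r^N) = (1 − (3/2)^2) / (1 − (3/2)^12) = 1024/105469.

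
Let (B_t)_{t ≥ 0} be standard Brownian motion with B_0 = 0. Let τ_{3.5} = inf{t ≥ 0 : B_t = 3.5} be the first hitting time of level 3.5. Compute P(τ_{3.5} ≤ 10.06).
P(τ_{3.5} ≤ 10.06) = 2(1 − Φ(3.5/√10.06)) = 2(1 − Φ(1.1035)) ≈ 0.2698

By the reflection principle for standard BM, P(τ_b ≤ t) = 2 · P(B_t ≥ b). Since B_t ~ N(0, t), P(B_t ≥ 3.5) = 1 − Φ(3.5/√t) = 1 − Φ(3.5/√10.06) = 1 − Φ(1.1035) ≈ 0.13491. Doubling: P(τ_{3.5} ≤ 10.06) ≈ 2 · 0.13491 = 0.26982 ≈ 0.2698.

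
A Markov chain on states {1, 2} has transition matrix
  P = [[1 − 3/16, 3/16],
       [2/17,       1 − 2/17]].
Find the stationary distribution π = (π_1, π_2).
π_1 = 32/83, π_2 = 51/83

Solve πP = π with π_1 + π_2 = 1. From πP = π: π_1 · (1 − 3/16) + π_2 · 2/17 = π_1 ⇒ π_2 · 2/17 = π_1 · 3/16 ⇒ π_2/π_1 = (3/16)/(2/17) = 51/32. Together with π_1 + π_2 = 1:
  π_1 = (2/17)/(3/16 + 2/17) = (2/17)/(83/272) = 32/83,
  π_2 = (3/16)/(3/16 + 2/17) = (3/16)/(83/272) = 51/83.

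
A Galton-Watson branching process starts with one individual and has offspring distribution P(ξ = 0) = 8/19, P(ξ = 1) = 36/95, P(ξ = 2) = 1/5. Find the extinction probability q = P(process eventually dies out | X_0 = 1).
q = 1

Mean offspring μ = 0·8/19 + 1·36/95 + 2·1/5 = 74/95 ≤ 1. For μ ≤ 1 with offspring not concentrated at 1, the Galton-Watson process goes extinct almost surely, so q = 1.
(Algebraic check: The pgf is f(s) = 8/19 + 36/95·s + 1/5·s². The extinction probability q is the smallest fixed point of f in [0, 1]. Setting s = f(s):
  1/5·s² + (36/95 − 1)·s + 8/19 = 0
  1/5·s² − (8/19 + 1/5)·s + 8/19 = 0
which factors as (s − 1)·(1/5·s − 8/19) = 0, giving roots s = 1 and s = (8/19)/(1/5) = 40/19. Since 40/19 ≥ 1, the smallest root in [0, 1] is s = 1.)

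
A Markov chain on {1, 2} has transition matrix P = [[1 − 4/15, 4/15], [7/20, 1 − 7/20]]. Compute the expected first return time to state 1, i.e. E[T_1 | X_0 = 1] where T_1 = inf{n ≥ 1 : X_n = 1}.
E[T_1 | X_0 = 1] = 1/π_1 = 37/21

For an irreducible recurrent Markov chain with stationary distribution π, E[T_i | X_0 = i] = 1/π_i (Kac's formula). Here π_1 = (7/20)/(4/15 + 7/20) = (7/20)/(37/60) = 21/37, so E[T_1 | X_0 = 1] = 1/π_1 = (4/15 + 7/20)/(7/20) = (37/60)/(7/20) = 37/21.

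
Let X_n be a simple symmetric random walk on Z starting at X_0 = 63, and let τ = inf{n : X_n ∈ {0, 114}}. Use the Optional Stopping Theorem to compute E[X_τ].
E[X_τ] = 63

X_n is a martingale and τ is a bounded-mean stopping time (indeed τ is finite a.s. with bounded expectation since the walk is in a bounded region). By the OST, E[X_τ] = E[X_0] = 63. Equivalently: E[X_τ] = 114 · P(hit 114 first) + 0 · P(hit 0 first) = 114 · (63/114) = 63.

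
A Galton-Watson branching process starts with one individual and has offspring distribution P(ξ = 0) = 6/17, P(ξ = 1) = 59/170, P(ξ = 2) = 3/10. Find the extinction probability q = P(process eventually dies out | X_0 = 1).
q = 1

Mean offspring μ = 0·6/17 + 1·59/170 + 2·3/10 = 161/170 ≤ 1. For μ ≤ 1 with offspring not concentrated at 1, the Galton-Watson process goes extinct almost surely, so q = 1.
(Algebraic check: The pgf is f(s) = 6/17 + 59/170·s + 3/10·s². The extinction probability q is the smallest fixed point of f in [0, 1]. Setting s = f(s):
  3/10·s² + (59/170 − 1)·s + 6/17 = 0
  3/10·s² − (6/17 + 3/10)·s + 6/17 = 0
which factors as (s − 1)·(3/10·s − 6/17) = 0, giving roots s = 1 and s = (6/17)/(3/10) = 20/17. Since 20/17 ≥ 1, the smallest root in [0, 1] is s = 1.)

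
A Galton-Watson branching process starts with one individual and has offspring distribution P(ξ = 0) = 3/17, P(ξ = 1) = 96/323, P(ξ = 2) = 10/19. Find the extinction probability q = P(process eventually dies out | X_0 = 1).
q = 57/170

The pgf is f(s) = 3/17 + 96/323·s + 10/19·s². The extinction probability q is the smallest fixed point of f in [0, 1]. Setting s = f(s):
  10/19·s² + (96/323 − 1)·s + 3/17 = 0
  10/19·s² − (3/17 + 10/19)·s + 3/17 = 0
which factors as (s − 1)·(10/19·s − 3/17) = 0, giving roots s = 1 and s = (3/17)/(10/19) = 57/170.
Mean offspring μ = 96/323 + 2·10/19 = 436/323 > 1 (supercritical), so q < 1. The extinction probability is the smaller root: q = (3/17)/(10/19) = 57/170.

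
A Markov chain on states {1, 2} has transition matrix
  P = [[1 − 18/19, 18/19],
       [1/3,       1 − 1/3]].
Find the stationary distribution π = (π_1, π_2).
π_1 = 19/73, π_2 = 54/73

Solve πP = π with π_1 + π_2 = 1. From πP = π: π_1 · (1 − 18/19) + π_2 · 1/3 = π_1 ⇒ π_2 · 1/3 = π_1 · 18/19 ⇒ π_2/π_1 = (18/19)/(1/3) = 54/19. Together with π_1 + π_2 = 1:
  π_1 = (1/3)/(18/19 + 1/3) = (1/3)/(73/57) = 19/73,
  π_2 = (18/19)/(18/19 + 1/3) = (18/19)/(73/57) = 54/73.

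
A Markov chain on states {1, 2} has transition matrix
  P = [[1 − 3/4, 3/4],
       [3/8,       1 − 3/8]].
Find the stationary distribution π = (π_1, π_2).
π_1 = 1/3, π_2 = 2/3

Solve πP = π with π_1 + π_2 = 1. From πP = π: π_1 · (1 − 3/4) + π_2 · 3/8 = π_1 ⇒ π_2 · 3/8 = π_1 · 3/4 ⇒ π_2/π_1 = (3/4)/(3/8) = 2. Together with π_1 + π_2 = 1:
  π_1 = (3/8)/(3/4 + 3/8) = (3/8)/(9/8) = 1/3,
  π_2 = (3/4)/(3/4 + 3/8) = (3/4)/(9/8) = 2/3.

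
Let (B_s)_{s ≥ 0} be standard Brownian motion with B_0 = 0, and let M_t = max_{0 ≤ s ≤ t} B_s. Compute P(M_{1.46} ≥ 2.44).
P(M_{1.46} ≥ 2.44) = 2·P(B_{1.46} ≥ 2.44) = 2(1 − Φ(2.44/√1.46)) ≈ 0.0434

By the reflection principle for Brownian motion, P(M_t ≥ a) = 2 · P(B_t ≥ a) for a ≥ 0. Since B_t ~ N(0, t), P(B_t ≥ 2.44) = 1 − Φ(2.44/√t) = 1 − Φ(2.44/√1.46) = 1 − Φ(2.0194). So
  P(M_{1.46} ≥ 2.44) = 2(1 − Φ(2.0194)) ≈ 0.0434.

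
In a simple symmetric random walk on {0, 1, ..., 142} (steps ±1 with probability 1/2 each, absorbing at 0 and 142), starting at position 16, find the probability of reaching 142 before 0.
P(hit 142 before 0) = 16/142 = 8/71

Let u_k = P(hit 142 before 0 | start at k). Then u_0 = 0, u_142 = 1, and u_k = u_{k-1}/2 + u_{k+1}/2 for 1 ≤ k ≤ 141. This harmonic recurrence is solved by u_k = k/142, giving u_16 = 16/142 = 8/71.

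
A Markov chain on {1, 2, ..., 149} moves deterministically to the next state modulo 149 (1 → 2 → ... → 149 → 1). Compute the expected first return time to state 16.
E[T_16 | X_0 = 16] = 149

The chain cycles deterministically, so starting at state 16 it returns in exactly 149 steps. Equivalently, the stationary distribution is uniform π_j = 1/149 for every state j, so by Kac's formula E[T_16] = 1/π_16 = 149.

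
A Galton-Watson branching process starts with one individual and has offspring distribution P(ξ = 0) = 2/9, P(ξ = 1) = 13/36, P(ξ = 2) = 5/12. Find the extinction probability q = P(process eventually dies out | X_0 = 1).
q = 8/15

The pgf is f(s) = 2/9 + 13/36·s + 5/12·s². The extinction probability q is the smallest fixed point of f in [0, 1]. Setting s = f(s):
  5/12·s² + (13/36 − 1)·s + 2/9 = 0
  5/12·s² − (2/9 + 5/12)·s + 2/9 = 0
which factors as (s − 1)·(5/12·s − 2/9) = 0, giving roots s = 1 and s = (2/9)/(5/12) = 8/15.
Mean offspring μ = 13/36 + 2·5/12 = 43/36 > 1 (supercritical), so q < 1. The extinction probability is the smaller root: q = (2/9)/(5/12) = 8/15.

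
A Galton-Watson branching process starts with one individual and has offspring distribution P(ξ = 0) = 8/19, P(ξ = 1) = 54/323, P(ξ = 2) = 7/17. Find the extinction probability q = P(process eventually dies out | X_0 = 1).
q = 1

Mean offspring μ = 0·8/19 + 1·54/323 + 2·7/17 = 320/323 ≤ 1. For μ ≤ 1 with offspring not concentrated at 1, the Galton-Watson process goes extinct almost surely, so q = 1.
(Algebraic check: The pgf is f(s) = 8/19 + 54/323·s + 7/17·s². The extinction probability q is the smallest fixed point of f in [0, 1]. Setting s = f(s):
  7/17·s² + (54/323 − 1)·s + 8/19 = 0
  7/17·s² − (8/19 + 7/17)·s + 8/19 = 0
which factors as (s − 1)·(7/17·s − 8/19) = 0, giving roots s = 1 and s = (8/19)/(7/17) = 136/133. Since 136/133 ≥ 1, the smallest root in [0, 1] is s = 1.)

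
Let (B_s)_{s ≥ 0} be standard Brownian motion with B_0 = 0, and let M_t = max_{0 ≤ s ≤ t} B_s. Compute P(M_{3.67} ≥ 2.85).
P(M_{3.67} ≥ 2.85) = 2·P(B_{3.67} ≥ 2.85) = 2(1 − Φ(2.85/√3.67)) ≈ 0.1368

By the reflection principle for Brownian motion, P(M_t ≥ a) = 2 · P(B_t ≥ a) for a ≥ 0. Since B_t ~ N(0, t), P(B_t ≥ 2.85) = 1 − Φ(2.85/√t) = 1 − Φ(2.85/√3.67) = 1 − Φ(1.4877). So
  P(M_{3.67} ≥ 2.85) = 2(1 − Φ(1.4877)) ≈ 0.1368.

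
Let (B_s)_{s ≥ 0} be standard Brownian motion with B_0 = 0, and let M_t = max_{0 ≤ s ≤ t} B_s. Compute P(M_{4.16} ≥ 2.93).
P(M_{4.16} ≥ 2.93) = 2·P(B_{4.16} ≥ 2.93) = 2(1 − Φ(2.93/√4.16)) ≈ 0.1508

By the reflection principle for Brownian motion, P(M_t ≥ a) = 2 · P(B_t ≥ a) for a ≥ 0. Since B_t ~ N(0, t), P(B_t ≥ 2.93) = 1 − Φ(2.93/√t) = 1 − Φ(2.93/√4.16) = 1 − Φ(1.4366). So
  P(M_{4.16} ≥ 2.93) = 2(1 − Φ(1.4366)) ≈ 0.1508.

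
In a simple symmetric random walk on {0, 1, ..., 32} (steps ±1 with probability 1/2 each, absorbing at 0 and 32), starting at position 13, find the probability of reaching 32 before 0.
P(hit 32 before 0) = 13/32

Let u_k = P(hit 32 before 0 | start at k). Then u_0 = 0, u_32 = 1, and u_k = u_{k-1}/2 + u_{k+1}/2 for 1 ≤ k ≤ 31. This harmonic recurrence is solved by u_k = k/32, giving u_13 = 13/32.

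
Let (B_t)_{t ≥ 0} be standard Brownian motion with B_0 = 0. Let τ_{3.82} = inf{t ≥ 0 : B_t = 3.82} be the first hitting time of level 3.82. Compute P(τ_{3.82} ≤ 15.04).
P(τ_{3.82} ≤ 15.04) = 2(1 − Φ(3.82/√15.04)) = 2(1 − Φ(0.9850)) ≈ 0.3246

By the reflection principle for standard BM, P(τ_b ≤ t) = 2 · P(B_t ≥ b). Since B_t ~ N(0, t), P(B_t ≥ 3.82) = 1 − Φ(3.82/√t) = 1 − Φ(3.82/√15.04) = 1 − Φ(0.9850) ≈ 0.16231. Doubling: P(τ_{3.82} ≤ 15.04) ≈ 2 · 0.16231 = 0.32462 ≈ 0.3246.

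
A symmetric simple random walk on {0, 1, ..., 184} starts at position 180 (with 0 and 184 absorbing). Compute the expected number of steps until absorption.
E[τ | X_0 = 180] = 720

Let v_k = E[τ | X_0 = k]. Boundary: v_0 = v_184 = 0. Recurrence: v_k = 1 + (v_{k-1} + v_{k+1})/2 for 1 ≤ k ≤ 183. The particular solution to v_k − (v_{k-1} + v_{k+1})/2 = 1 is v_k = −k^2. Adding homogeneous solution A + B k and matching boundaries gives v_k = k (184 − k). Substituting k = 180: v_180 = 180 · 4 = 720.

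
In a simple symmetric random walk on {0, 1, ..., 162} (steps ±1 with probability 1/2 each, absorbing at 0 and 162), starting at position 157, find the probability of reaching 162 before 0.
P(hit 162 before 0) = 157/162

Let u_k = P(hit 162 before 0 | start at k). Then u_0 = 0, u_162 = 1, and u_k = u_{k-1}/2 + u_{k+1}/2 for 1 ≤ k ≤ 161. This harmonic recurrence is solved by u_k = k/162, giving u_157 = 157/162.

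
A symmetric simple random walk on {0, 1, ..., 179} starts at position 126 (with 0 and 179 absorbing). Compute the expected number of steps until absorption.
E[τ | X_0 = 126] = 6678

Let v_k = E[τ | X_0 = k]. Boundary: v_0 = v_179 = 0. Recurrence: v_k = 1 + (v_{k-1} + v_{k+1})/2 for 1 ≤ k ≤ 178. The particular solution to v_k − (v_{k-1} + v_{k+1})/2 = 1 is v_k = −k^2. Adding homogeneous solution A + B k and matching boundaries gives v_k = k (179 − k). Substituting k = 126: v_126 = 126 · 53 = 6678.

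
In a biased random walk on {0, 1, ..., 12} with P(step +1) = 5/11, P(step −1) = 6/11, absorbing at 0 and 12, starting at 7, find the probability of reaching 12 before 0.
P(hit 12 before 0) = (1 − (6/5)^7) / (1 − (6/5)^12) = 630659375/1932641711

Let u_k denote P(reach 12 before 0 | start at k). Boundary: u_0 = 0, u_12 = 1. Recurrence: u_k = 5/11·u_{k+1} + 6/11·u_{k-1} for 1 ≤ k ≤ 11. Try u_k = A + B·r^k with r = q/p = (6/11)/(5/11) = 6/5. Substitution satisfies the recurrence; boundary conditions give:
  u_k = (1 − r^k) / (1 − r^N) = (1 − (6/5)^7) / (1 − (6/5)^12) = 630659375/1932641711.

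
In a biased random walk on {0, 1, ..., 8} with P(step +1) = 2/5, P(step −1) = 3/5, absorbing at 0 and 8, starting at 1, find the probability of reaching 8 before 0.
P(hit 8 before 0) = (1 − (3/2)^1) / (1 − (3/2)^8) = 128/6305

Let u_k denote P(reach 8 before 0 | start at k). Boundary: u_0 = 0, u_8 = 1. Recurrence: u_k = 2/5·u_{k+1} + 3/5·u_{k-1} for 1 ≤ k ≤ 7. Try u_k = A + B·r^k with r = q/p = (3/5)/(2/5) = 3/2. Substitution satisfies the recurrence; boundary conditions give:
  u_k = (1 − r^k) / (1 − r^N) = (1 − (3/2)^1) / (1 − (3/2)^8) = 128/6305.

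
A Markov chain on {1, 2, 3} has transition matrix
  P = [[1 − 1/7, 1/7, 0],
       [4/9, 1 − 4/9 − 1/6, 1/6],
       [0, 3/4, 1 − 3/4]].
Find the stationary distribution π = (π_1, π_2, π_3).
π = (28/39, 3/13, 2/39)

This is a birth-death chain on three states, which satisfies detailed balance: π_1 · P_{12} = π_2 · P_{21} and π_2 · P_{23} = π_3 · P_{32}.
From π_1 · 1/7 = π_2 · 4/9: π_2/π_1 = (1/7)/(4/9) = 9/28.
From π_2 · 1/6 = π_3 · 3/4: π_3/π_2 = (1/6)/(3/4) = 2/9.
Take π_1 proportional to 1; then unnormalized π = (1, 9/28, 1/14). Normalize by dividing by the sum 39/28:
  π = (28/39, 3/13, 2/39).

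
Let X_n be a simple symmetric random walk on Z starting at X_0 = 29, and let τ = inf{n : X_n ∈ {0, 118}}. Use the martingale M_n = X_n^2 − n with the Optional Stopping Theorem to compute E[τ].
E[τ] = 2581

M_n = X_n^2 − n is a martingale (since E[X_{n+1}^2 | F_n] = X_n^2 + 1). By OST (τ has finite mean in a bounded region), E[M_τ] = E[M_0] = X_0^2 − 0 = 29^2 = 841. Also E[M_τ] = E[X_τ^2] − E[τ]. The walk exits at 0 or 118, with P(hit 118 first) = 29/118, so E[X_τ^2] = 118^2 · 29/118 + 0 = 3422. Thus E[τ] = E[X_τ^2] − E[M_τ] = 3422 − 841 = 2581 = 29(118 − 29) = 2581.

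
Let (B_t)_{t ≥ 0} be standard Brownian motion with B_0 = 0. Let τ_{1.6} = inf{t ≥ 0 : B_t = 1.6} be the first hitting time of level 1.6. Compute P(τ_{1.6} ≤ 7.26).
P(τ_{1.6} ≤ 7.26) = 2(1 − Φ(1.6/√7.26)) = 2(1 − Φ(0.5938)) ≈ 0.5526

By the reflection principle for standard BM, P(τ_b ≤ t) = 2 · P(B_t ≥ b). Since B_t ~ N(0, t), P(B_t ≥ 1.6) = 1 − Φ(1.6/√t) = 1 − Φ(1.6/√7.26) = 1 − Φ(0.5938) ≈ 0.27632. Doubling: P(τ_{1.6} ≤ 7.26) ≈ 2 · 0.27632 = 0.55264 ≈ 0.5526.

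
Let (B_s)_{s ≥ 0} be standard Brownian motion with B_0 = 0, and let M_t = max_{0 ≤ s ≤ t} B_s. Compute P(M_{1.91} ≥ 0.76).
P(M_{1.91} ≥ 0.76) = 2·P(B_{1.91} ≥ 0.76) = 2(1 − Φ(0.76/√1.91)) ≈ 0.5824

By the reflection principle for Brownian motion, P(M_t ≥ a) = 2 · P(B_t ≥ a) for a ≥ 0. Since B_t ~ N(0, t), P(B_t ≥ 0.76) = 1 − Φ(0.76/√t) = 1 − Φ(0.76/√1.91) = 1 − Φ(0.5499). So
  P(M_{1.91} ≥ 0.76) = 2(1 − Φ(0.5499)) ≈ 0.5824.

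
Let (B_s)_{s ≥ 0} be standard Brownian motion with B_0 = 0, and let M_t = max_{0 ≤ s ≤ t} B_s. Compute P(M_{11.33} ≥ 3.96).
P(M_{11.33} ≥ 3.96) = 2·P(B_{11.33} ≥ 3.96) = 2(1 − Φ(3.96/√11.33)) ≈ 0.2394

By the reflection principle for Brownian motion, P(M_t ≥ a) = 2 · P(B_t ≥ a) for a ≥ 0. Since B_t ~ N(0, t), P(B_t ≥ 3.96) = 1 − Φ(3.96/√t) = 1 − Φ(3.96/√11.33) = 1 − Φ(1.1765). So
  P(M_{11.33} ≥ 3.96) = 2(1 − Φ(1.1765)) ≈ 0.2394.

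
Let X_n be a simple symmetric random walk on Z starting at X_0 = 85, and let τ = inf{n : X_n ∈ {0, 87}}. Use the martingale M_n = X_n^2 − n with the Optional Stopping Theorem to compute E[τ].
E[τ] = 170

M_n = X_n^2 − n is a martingale (since E[X_{n+1}^2 | F_n] = X_n^2 + 1). By OST (τ has finite mean in a bounded region), E[M_τ] = E[M_0] = X_0^2 − 0 = 85^2 = 7225. Also E[M_τ] = E[X_τ^2] − E[τ]. The walk exits at 0 or 87, with P(hit 87 first) = 85/87, so E[X_τ^2] = 87^2 · 85/87 + 0 = 7395. Thus E[τ] = E[X_τ^2] − E[M_τ] = 7395 − 7225 = 170 = 85(87 − 85) = 170.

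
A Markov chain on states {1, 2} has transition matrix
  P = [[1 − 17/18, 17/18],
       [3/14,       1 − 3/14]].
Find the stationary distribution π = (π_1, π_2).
π_1 = 27/146, π_2 = 119/146

Solve πP = π with π_1 + π_2 = 1. From πP = π: π_1 · (1 − 17/18) + π_2 · 3/14 = π_1 ⇒ π_2 · 3/14 = π_1 · 17/18 ⇒ π_2/π_1 = (17/18)/(3/14) = 119/27. Together with π_1 + π_2 = 1:
  π_1 = (3/14)/(17/18 + 3/14) = (3/14)/(73/63) = 27/146,
  π_2 = (17/18)/(17/18 + 3/14) = (17/18)/(73/63) = 119/146.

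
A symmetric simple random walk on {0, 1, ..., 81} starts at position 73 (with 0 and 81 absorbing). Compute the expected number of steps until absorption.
E[τ | X_0 = 73] = 584

Let v_k = E[τ | X_0 = k]. Boundary: v_0 = v_81 = 0. Recurrence: v_k = 1 + (v_{k-1} + v_{k+1})/2 for 1 ≤ k ≤ 80. The particular solution to v_k − (v_{k-1} + v_{k+1})/2 = 1 is v_k = −k^2. Adding homogeneous solution A + B k and matching boundaries gives v_k = k (81 − k). Substituting k = 73: v_73 = 73 · 8 = 584.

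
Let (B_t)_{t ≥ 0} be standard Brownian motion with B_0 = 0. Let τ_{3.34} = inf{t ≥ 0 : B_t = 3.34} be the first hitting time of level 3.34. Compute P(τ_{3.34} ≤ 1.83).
P(τ_{3.34} ≤ 1.83) = 2(1 − Φ(3.34/√1.83)) = 2(1 − Φ(2.4690)) ≈ 0.0135

By the reflection principle for standard BM, P(τ_b ≤ t) = 2 · P(B_t ≥ b). Since B_t ~ N(0, t), P(B_t ≥ 3.34) = 1 − Φ(3.34/√t) = 1 − Φ(3.34/√1.83) = 1 − Φ(2.4690) ≈ 0.00677. Doubling: P(τ_{3.34} ≤ 1.83) ≈ 2 · 0.00677 = 0.01354 ≈ 0.0135.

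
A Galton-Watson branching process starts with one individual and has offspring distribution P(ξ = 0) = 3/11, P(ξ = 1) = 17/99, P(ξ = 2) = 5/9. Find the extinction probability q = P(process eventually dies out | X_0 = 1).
q = 27/55

The pgf is f(s) = 3/11 + 17/99·s + 5/9·s². The extinction probability q is the smallest fixed point of f in [0, 1]. Setting s = f(s):
  5/9·s² + (17/99 − 1)·s + 3/11 = 0
  5/9·s² − (3/11 + 5/9)·s + 3/11 = 0
which factors as (s − 1)·(5/9·s − 3/11) = 0, giving roots s = 1 and s = (3/11)/(5/9) = 27/55.
Mean offspring μ = 17/99 + 2·5/9 = 127/99 > 1 (supercritical), so q < 1. The extinction probability is the smaller root: q = (3/11)/(5/9) = 27/55.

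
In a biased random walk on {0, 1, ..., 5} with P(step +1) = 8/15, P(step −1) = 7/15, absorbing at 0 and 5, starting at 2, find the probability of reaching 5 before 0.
P(hit 5 before 0) = (1 − (7/8)^2) / (1 − (7/8)^5) = 7680/15961

Let u_k denote P(reach 5 before 0 | start at k). Boundary: u_0 = 0, u_5 = 1. Recurrence: u_k = 8/15·u_{k+1} + 7/15·u_{k-1} for 1 ≤ k ≤ 4. Try u_k = A + B·r^k with r = q/p = (7/15)/(8/15) = 7/8. Substitution satisfies the recurrence; boundary conditions give:
  u_k = (1 − r^k) / (1 − r^N) = (1 − (7/8)^2) / (1 − (7/8)^5) = 7680/15961.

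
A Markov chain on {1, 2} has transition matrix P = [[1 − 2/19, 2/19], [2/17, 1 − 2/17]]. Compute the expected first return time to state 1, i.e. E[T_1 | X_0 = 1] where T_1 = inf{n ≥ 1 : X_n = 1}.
E[T_1 | X_0 = 1] = 1/π_1 = 36/19

For an irreducible recurrent Markov chain with stationary distribution π, E[T_i | X_0 = i] = 1/π_i (Kac's formula). Here π_1 = (2/17)/(2/19 + 2/17) = (2/17)/(72/323) = 19/36, so E[T_1 | X_0 = 1] = 1/π_1 = (2/19 + 2/17)/(2/17) = (72/323)/(2/17) = 36/19.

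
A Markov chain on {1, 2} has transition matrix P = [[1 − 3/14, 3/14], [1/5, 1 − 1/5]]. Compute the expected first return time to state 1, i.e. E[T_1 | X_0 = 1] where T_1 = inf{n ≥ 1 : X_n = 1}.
E[T_1 | X_0 = 1] = 1/π_1 = 29/14

For an irreducible recurrent Markov chain with stationary distribution π, E[T_i | X_0 = i] = 1/π_i (Kac's formula). Here π_1 = (1/5)/(3/14 + 1/5) = (1/5)/(29/70) = 14/29, so E[T_1 | X_0 = 1] = 1/π_1 = (3/14 + 1/5)/(1/5) = (29/70)/(1/5) = 29/14.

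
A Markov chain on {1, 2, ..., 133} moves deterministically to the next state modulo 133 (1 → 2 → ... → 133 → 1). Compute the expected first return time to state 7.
E[T_7 | X_0 = 7] = 133

The chain cycles deterministically, so starting at state 7 it returns in exactly 133 steps. Equivalently, the stationary distribution is uniform π_j = 1/133 for every state j, so by Kac's formula E[T_7] = 1/π_7 = 133.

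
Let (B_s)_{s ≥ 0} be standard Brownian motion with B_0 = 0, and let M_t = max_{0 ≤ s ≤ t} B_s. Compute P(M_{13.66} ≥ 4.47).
P(M_{13.66} ≥ 4.47) = 2·P(B_{13.66} ≥ 4.47) = 2(1 − Φ(4.47/√13.66)) ≈ 0.2265

By the reflection principle for Brownian motion, P(M_t ≥ a) = 2 · P(B_t ≥ a) for a ≥ 0. Since B_t ~ N(0, t), P(B_t ≥ 4.47) = 1 − Φ(4.47/√t) = 1 − Φ(4.47/√13.66) = 1 − Φ(1.2094). So
  P(M_{13.66} ≥ 4.47) = 2(1 − Φ(1.2094)) ≈ 0.2265.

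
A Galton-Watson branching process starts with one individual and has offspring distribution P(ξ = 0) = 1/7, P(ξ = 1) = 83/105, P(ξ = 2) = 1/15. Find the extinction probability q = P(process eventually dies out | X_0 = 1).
q = 1

Mean offspring μ = 0·1/7 + 1·83/105 + 2·1/15 = 97/105 ≤ 1. For μ ≤ 1 with offspring not concentrated at 1, the Galton-Watson process goes extinct almost surely, so q = 1.
(Algebraic check: The pgf is f(s) = 1/7 + 83/105·s + 1/15·s². The extinction probability q is the smallest fixed point of f in [0, 1]. Setting s = f(s):
  1/15·s² + (83/105 − 1)·s + 1/7 = 0
  1/15·s² − (1/7 + 1/15)·s + 1/7 = 0
which factors as (s − 1)·(1/15·s − 1/7) = 0, giving roots s = 1 and s = (1/7)/(1/15) = 15/7. Since 15/7 ≥ 1, the smallest root in [0, 1] is s = 1.)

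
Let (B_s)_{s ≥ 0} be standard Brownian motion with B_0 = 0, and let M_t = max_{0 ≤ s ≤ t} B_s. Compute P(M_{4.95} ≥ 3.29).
P(M_{4.95} ≥ 3.29) = 2·P(B_{4.95} ≥ 3.29) = 2(1 − Φ(3.29/√4.95)) ≈ 0.1392

By the reflection principle for Brownian motion, P(M_t ≥ a) = 2 · P(B_t ≥ a) for a ≥ 0. Since B_t ~ N(0, t), P(B_t ≥ 3.29) = 1 − Φ(3.29/√t) = 1 − Φ(3.29/√4.95) = 1 − Φ(1.4787). So
  P(M_{4.95} ≥ 3.29) = 2(1 − Φ(1.4787)) ≈ 0.1392.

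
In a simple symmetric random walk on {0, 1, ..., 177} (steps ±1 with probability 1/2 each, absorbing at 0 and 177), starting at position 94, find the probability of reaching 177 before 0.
P(hit 177 before 0) = 94/177

Let u_k = P(hit 177 before 0 | start at k). Then u_0 = 0, u_177 = 1, and u_k = u_{k-1}/2 + u_{k+1}/2 for 1 ≤ k ≤ 176. This harmonic recurrence is solved by u_k = k/177, giving u_94 = 94/177.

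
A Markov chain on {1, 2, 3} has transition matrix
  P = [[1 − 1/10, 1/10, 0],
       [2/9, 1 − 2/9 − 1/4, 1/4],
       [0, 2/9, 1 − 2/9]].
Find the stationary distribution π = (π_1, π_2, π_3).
π = (160/313, 72/313, 81/313)

This is a birth-death chain on three states, which satisfies detailed balance: π_1 · P_{12} = π_2 · P_{21} and π_2 · P_{23} = π_3 · P_{32}.
From π_1 · 1/10 = π_2 · 2/9: π_2/π_1 = (1/10)/(2/9) = 9/20.
From π_2 · 1/4 = π_3 · 2/9: π_3/π_2 = (1/4)/(2/9) = 9/8.
Take π_1 proportional to 1; then unnormalized π = (1, 9/20, 81/160). Normalize by dividing by the sum 313/160:
  π = (160/313, 72/313, 81/313).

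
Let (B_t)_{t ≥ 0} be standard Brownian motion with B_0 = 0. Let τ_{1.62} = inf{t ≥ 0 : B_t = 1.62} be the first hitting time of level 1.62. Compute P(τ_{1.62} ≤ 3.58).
P(τ_{1.62} ≤ 3.58) = 2(1 − Φ(1.62/√3.58)) = 2(1 − Φ(0.8562)) ≈ 0.3919

By the reflection principle for standard BM, P(τ_b ≤ t) = 2 · P(B_t ≥ b). Since B_t ~ N(0, t), P(B_t ≥ 1.62) = 1 − Φ(1.62/√t) = 1 − Φ(1.62/√3.58) = 1 − Φ(0.8562) ≈ 0.19594. Doubling: P(τ_{1.62} ≤ 3.58) ≈ 2 · 0.19594 = 0.39188 ≈ 0.3919.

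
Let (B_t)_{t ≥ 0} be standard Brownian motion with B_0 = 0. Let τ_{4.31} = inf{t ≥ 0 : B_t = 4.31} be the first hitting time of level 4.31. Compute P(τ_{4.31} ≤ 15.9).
P(τ_{4.31} ≤ 15.9) = 2(1 − Φ(4.31/√15.9)) = 2(1 − Φ(1.0809)) ≈ 0.2797

By the reflection principle for standard BM, P(τ_b ≤ t) = 2 · P(B_t ≥ b). Since B_t ~ N(0, t), P(B_t ≥ 4.31) = 1 − Φ(4.31/√t) = 1 − Φ(4.31/√15.9) = 1 − Φ(1.0809) ≈ 0.13987. Doubling: P(τ_{4.31} ≤ 15.9) ≈ 2 · 0.13987 = 0.27974 ≈ 0.2797.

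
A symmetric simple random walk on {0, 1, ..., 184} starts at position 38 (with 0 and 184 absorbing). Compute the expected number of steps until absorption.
E[τ | X_0 = 38] = 5548

Let v_k = E[τ | X_0 = k]. Boundary: v_0 = v_184 = 0. Recurrence: v_k = 1 + (v_{k-1} + v_{k+1})/2 for 1 ≤ k ≤ 183. The particular solution to v_k − (v_{k-1} + v_{k+1})/2 = 1 is v_k = −k^2. Adding homogeneous solution A + B k and matching boundaries gives v_k = k (184 − k). Substituting k = 38: v_38 = 38 · 146 = 5548.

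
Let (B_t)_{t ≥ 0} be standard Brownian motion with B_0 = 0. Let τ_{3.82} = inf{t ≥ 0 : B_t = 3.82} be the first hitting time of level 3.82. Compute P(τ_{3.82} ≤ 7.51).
P(τ_{3.82} ≤ 7.51) = 2(1 − Φ(3.82/√7.51)) = 2(1 − Φ(1.3939)) ≈ 0.1633

By the reflection principle for standard BM, P(τ_b ≤ t) = 2 · P(B_t ≥ b). Since B_t ~ N(0, t), P(B_t ≥ 3.82) = 1 − Φ(3.82/√t) = 1 − Φ(3.82/√7.51) = 1 − Φ(1.3939) ≈ 0.08167. Doubling: P(τ_{3.82} ≤ 7.51) ≈ 2 · 0.08167 = 0.16334 ≈ 0.1633.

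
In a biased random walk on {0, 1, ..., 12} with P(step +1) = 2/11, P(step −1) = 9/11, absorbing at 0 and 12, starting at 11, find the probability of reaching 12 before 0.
P(hit 12 before 0) = (1 − (9/2)^11) / (1 − (9/2)^12) = 8966016446/40347076055

Let u_k denote P(reach 12 before 0 | start at k). Boundary: u_0 = 0, u_12 = 1. Recurrence: u_k = 2/11·u_{k+1} + 9/11·u_{k-1} for 1 ≤ k ≤ 11. Try u_k = A + B·r^k with r = q/p = (9/11)/(2/11) = 9/2. Substitution satisfies the recurrence; boundary conditions give:
  u_k = (1 − r^k) / (1 − r^N) = (1 − (9/2)^11) / (1 − (9/2)^12) = 8966016446/40347076055.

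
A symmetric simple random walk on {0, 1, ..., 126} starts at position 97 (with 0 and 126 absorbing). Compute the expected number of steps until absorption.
E[τ | X_0 = 97] = 2813

Let v_k = E[τ | X_0 = k]. Boundary: v_0 = v_126 = 0. Recurrence: v_k = 1 + (v_{k-1} + v_{k+1})/2 for 1 ≤ k ≤ 125. The particular solution to v_k − (v_{k-1} + v_{k+1})/2 = 1 is v_k = −k^2. Adding homogeneous solution A + B k and matching boundaries gives v_k = k (126 − k). Substituting k = 97: v_97 = 97 · 29 = 2813.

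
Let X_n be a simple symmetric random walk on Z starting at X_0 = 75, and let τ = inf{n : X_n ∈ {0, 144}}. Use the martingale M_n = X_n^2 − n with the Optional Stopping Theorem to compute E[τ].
E[τ] = 5175

M_n = X_n^2 − n is a martingale (since E[X_{n+1}^2 | F_n] = X_n^2 + 1). By OST (τ has finite mean in a bounded region), E[M_τ] = E[M_0] = X_0^2 − 0 = 75^2 = 5625. Also E[M_τ] = E[X_τ^2] − E[τ]. The walk exits at 0 or 144, with P(hit 144 first) = 75/144, so E[X_τ^2] = 144^2 · 75/144 + 0 = 10800. Thus E[τ] = E[X_τ^2] − E[M_τ] = 10800 − 5625 = 5175 = 75(144 − 75) = 5175.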